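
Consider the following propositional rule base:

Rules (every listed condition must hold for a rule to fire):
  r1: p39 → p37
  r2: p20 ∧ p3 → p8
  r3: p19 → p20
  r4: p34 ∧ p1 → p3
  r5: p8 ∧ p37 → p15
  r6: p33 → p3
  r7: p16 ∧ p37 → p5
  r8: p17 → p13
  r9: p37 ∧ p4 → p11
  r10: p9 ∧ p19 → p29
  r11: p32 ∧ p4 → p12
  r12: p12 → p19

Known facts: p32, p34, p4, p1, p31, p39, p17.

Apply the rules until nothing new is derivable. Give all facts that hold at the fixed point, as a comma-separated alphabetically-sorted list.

Round 1 fires r1, r4, r8, r11, giving p37, p3, p13, p12.
Round 2 fires r9, r12, giving p11, p19.
Round 3 fires r3, giving p20.
Round 4 fires r2, giving p8.
Round 5 fires r5, giving p15.

p1, p11, p12, p13, p15, p17, p19, p20, p3, p31, p32, p34, p37, p39, p4, p8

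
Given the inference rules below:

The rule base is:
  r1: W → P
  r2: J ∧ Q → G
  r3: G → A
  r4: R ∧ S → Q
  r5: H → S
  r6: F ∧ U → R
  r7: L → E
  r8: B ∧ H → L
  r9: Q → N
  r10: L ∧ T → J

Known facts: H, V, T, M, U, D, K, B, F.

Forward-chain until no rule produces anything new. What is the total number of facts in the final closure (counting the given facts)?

18

Round 1: r5 [H → S]; r6 [F ∧ U → R]; r8 [B ∧ H → L]. Adds S, R, L.
Round 2: r4 [R ∧ S → Q]; r7 [L → E]; r10 [L ∧ T → J]. Adds Q, E, J.
Round 3: r2 [J ∧ Q → G]; r9 [Q → N]. Adds G, N.
Round 4: r3 [G → A]. Adds A.
Closure: {A, B, D, E, F, G, H, J, K, L, M, N, Q, R, S, T, U, V} — 18 facts.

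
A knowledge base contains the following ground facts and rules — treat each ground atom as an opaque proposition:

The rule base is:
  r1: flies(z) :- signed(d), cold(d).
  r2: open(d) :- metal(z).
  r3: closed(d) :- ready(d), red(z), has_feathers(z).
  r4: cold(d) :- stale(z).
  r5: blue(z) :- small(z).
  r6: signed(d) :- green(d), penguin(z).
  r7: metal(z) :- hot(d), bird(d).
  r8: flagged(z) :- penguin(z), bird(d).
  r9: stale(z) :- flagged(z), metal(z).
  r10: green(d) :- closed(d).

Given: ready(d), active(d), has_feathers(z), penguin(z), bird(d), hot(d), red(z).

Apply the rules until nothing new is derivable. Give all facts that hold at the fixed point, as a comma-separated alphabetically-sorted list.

active(d), bird(d), closed(d), cold(d), flagged(z), flies(z), green(d), has_feathers(z), hot(d), metal(z), open(d), penguin(z), ready(d), red(z), signed(d), stale(z)

[1] r3 [closed(d) :- ready(d), red(z), has_feathers(z).]; r7 [metal(z) :- hot(d), bird(d).]; r8 [flagged(z) :- penguin(z), bird(d).]. ⇒ new: closed(d), metal(z), flagged(z).
[2] r2 [open(d) :- metal(z).]; r9 [stale(z) :- flagged(z), metal(z).]; r10 [green(d) :- closed(d).]. ⇒ new: open(d), stale(z), green(d).
[3] r4 [cold(d) :- stale(z).]; r6 [signed(d) :- green(d), penguin(z).]. ⇒ new: cold(d), signed(d).
[4] r1 [flies(z) :- signed(d), cold(d).]. ⇒ new: flies(z).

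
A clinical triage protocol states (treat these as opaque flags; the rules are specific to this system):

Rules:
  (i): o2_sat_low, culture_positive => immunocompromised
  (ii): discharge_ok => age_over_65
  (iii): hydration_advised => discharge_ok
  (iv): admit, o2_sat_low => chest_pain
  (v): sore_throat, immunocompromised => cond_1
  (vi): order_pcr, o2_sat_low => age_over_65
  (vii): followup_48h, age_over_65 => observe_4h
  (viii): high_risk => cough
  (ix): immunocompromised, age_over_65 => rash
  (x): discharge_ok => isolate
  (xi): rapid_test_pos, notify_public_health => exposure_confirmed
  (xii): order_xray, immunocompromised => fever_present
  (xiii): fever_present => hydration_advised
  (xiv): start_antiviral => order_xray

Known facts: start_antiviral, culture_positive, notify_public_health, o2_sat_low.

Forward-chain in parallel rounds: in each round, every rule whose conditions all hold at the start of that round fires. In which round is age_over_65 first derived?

Round 1: (i) [o2_sat_low, culture_positive => immunocompromised]; (xiv) [start_antiviral => order_xray]. New: immunocompromised, order_xray.
Round 2: (xii) [order_xray, immunocompromised => fever_present]. New: fever_present.
Round 3: (xiii) [fever_present => hydration_advised]. New: hydration_advised.
Round 4: (iii) [hydration_advised => discharge_ok]. New: discharge_ok.
Round 5: (ii) [discharge_ok => age_over_65]; (x) [discharge_ok => isolate]. New: age_over_65, isolate.
age_over_65 first appears in round 5.

5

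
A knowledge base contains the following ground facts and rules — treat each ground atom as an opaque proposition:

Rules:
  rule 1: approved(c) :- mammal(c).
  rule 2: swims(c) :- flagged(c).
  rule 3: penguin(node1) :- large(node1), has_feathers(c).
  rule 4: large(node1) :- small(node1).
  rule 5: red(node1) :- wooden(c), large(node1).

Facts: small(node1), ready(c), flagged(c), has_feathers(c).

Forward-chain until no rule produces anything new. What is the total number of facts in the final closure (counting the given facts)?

7

Round 1 — rule 2, rule 4, derive swims(c), large(node1).
Round 2 — rule 3, derive penguin(node1).
Closure: {flagged(c), has_feathers(c), large(node1), penguin(node1), ready(c), small(node1), swims(c)} — 7 facts.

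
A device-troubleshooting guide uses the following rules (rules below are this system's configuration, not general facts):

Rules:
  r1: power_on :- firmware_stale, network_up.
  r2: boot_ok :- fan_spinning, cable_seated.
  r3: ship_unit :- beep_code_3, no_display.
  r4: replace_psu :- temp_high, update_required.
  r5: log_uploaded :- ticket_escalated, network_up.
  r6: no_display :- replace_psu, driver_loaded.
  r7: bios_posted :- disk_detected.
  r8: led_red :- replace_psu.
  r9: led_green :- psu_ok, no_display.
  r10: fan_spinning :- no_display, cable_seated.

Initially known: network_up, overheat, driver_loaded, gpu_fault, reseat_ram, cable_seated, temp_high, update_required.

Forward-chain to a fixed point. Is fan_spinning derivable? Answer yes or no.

Round 1 — r4, derive replace_psu.
Round 2 — r6, r8, derive no_display, led_red.
Round 3 — r10, derive fan_spinning.
Round 4 — r2, derive boot_ok.
fan_spinning appears in round 3, so it is derivable.

yes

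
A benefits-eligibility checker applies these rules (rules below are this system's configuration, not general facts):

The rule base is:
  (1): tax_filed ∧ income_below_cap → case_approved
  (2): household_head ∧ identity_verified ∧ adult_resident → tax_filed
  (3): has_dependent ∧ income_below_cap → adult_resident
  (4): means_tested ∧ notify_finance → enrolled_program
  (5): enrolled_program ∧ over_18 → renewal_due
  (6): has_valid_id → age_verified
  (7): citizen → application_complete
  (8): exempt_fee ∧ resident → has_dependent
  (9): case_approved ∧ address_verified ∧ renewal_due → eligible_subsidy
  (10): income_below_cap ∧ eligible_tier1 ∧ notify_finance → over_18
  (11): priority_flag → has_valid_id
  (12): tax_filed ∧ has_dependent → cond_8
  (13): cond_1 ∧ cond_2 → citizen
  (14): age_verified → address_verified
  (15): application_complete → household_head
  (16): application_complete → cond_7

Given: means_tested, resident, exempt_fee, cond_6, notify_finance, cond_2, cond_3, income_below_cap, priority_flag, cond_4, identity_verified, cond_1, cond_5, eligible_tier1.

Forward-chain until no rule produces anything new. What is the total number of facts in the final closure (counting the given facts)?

30

Round 1: (4) [means_tested ∧ notify_finance → enrolled_program]; (8) [exempt_fee ∧ resident → has_dependent]; (10) [income_below_cap ∧ eligible_tier1 ∧ notify_finance → over_18]; (11) [priority_flag → has_valid_id]; (13) [cond_1 ∧ cond_2 → citizen]. Adds enrolled_program, has_dependent, over_18, has_valid_id, citizen.
Round 2: (3) [has_dependent ∧ income_below_cap → adult_resident]; (5) [enrolled_program ∧ over_18 → renewal_due]; (6) [has_valid_id → age_verified]; (7) [citizen → application_complete]. Adds adult_resident, renewal_due, age_verified, application_complete.
Round 3: (14) [age_verified → address_verified]; (15) [application_complete → household_head]; (16) [application_complete → cond_7]. Adds address_verified, household_head, cond_7.
Round 4: (2) [household_head ∧ identity_verified ∧ adult_resident → tax_filed]. Adds tax_filed.
Round 5: (1) [tax_filed ∧ income_below_cap → case_approved]; (12) [tax_filed ∧ has_dependent → cond_8]. Adds case_approved, cond_8.
Round 6: (9) [case_approved ∧ address_verified ∧ renewal_due → eligible_subsidy]. Adds eligible_subsidy.
Closure: {address_verified, adult_resident, age_verified, application_complete, case_approved, citizen, cond_1, cond_2, cond_3, cond_4, cond_5, cond_6, cond_7, cond_8, eligible_subsidy, eligible_tier1, enrolled_program, exempt_fee, has_dependent, has_valid_id, household_head, identity_verified, income_below_cap, means_tested, notify_finance, over_18, priority_flag, renewal_due, resident, tax_filed} — 30 facts.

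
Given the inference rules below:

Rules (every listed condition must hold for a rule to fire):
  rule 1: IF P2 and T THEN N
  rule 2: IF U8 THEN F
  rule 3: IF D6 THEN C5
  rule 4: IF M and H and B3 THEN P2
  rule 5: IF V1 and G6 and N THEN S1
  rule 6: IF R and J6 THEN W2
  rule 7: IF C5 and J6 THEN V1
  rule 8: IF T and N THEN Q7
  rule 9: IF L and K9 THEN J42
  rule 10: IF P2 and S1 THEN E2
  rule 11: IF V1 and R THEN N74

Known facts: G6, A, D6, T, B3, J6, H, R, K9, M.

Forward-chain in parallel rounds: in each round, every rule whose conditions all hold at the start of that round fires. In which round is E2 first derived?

Round 1 fires rule 3, rule 4, rule 6, giving C5, P2, W2.
Round 2 fires rule 1, rule 7, giving N, V1.
Round 3 fires rule 5, rule 8, rule 11, giving S1, Q7, N74.
Round 4 fires rule 10, giving E2.
E2 first appears in round 4.

4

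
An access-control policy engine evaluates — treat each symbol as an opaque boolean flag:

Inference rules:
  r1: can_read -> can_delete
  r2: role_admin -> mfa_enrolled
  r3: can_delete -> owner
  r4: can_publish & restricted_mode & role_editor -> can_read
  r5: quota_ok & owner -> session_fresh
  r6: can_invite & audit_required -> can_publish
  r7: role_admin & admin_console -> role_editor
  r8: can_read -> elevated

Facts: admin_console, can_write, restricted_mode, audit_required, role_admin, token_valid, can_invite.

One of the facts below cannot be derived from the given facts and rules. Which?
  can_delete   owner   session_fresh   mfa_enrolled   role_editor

Round 1 — r2, r6, r7, derive mfa_enrolled, can_publish, role_editor.
Round 2 — r4, derive can_read.
Round 3 — r1, r8, derive can_delete, elevated.
Round 4 — r3, derive owner.
Derived: mfa_enrolled (round 1), role_editor (round 1), can_delete (round 3), owner (round 4). session_fresh never appears in any round.

session_fresh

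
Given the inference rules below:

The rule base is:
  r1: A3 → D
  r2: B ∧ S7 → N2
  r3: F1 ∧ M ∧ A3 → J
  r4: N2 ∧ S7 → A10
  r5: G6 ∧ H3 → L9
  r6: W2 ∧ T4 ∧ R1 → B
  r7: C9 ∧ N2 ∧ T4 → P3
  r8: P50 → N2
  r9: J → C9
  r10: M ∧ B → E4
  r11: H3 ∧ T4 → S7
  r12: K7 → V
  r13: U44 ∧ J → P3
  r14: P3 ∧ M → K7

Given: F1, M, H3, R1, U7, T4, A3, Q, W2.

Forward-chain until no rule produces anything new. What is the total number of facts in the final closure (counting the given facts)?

Round 1: r1 [A3 → D]; r3 [F1 ∧ M ∧ A3 → J]; r6 [W2 ∧ T4 ∧ R1 → B]; r11 [H3 ∧ T4 → S7]. Adds D, J, B, S7.
Round 2: r2 [B ∧ S7 → N2]; r9 [J → C9]; r10 [M ∧ B → E4]. Adds N2, C9, E4.
Round 3: r4 [N2 ∧ S7 → A10]; r7 [C9 ∧ N2 ∧ T4 → P3]. Adds A10, P3.
Round 4: r14 [P3 ∧ M → K7]. Adds K7.
Round 5: r12 [K7 → V]. Adds V.
Closure: {A10, A3, B, C9, D, E4, F1, H3, J, K7, M, N2, P3, Q, R1, S7, T4, U7, V, W2} — 20 facts.

20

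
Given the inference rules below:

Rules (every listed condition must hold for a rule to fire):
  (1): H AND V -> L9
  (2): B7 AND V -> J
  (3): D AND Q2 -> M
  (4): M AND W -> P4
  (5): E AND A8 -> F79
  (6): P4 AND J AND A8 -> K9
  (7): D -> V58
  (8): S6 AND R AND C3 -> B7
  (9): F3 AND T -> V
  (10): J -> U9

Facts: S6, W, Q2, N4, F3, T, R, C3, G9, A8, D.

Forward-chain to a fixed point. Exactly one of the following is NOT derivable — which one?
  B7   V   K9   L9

Round 1 fires (3), (7), (8), (9), giving M, V58, B7, V.
Round 2 fires (2), (4), giving J, P4.
Round 3 fires (6), (10), giving K9, U9.
Derived: K9 (round 3), V (round 1), B7 (round 1). L9 never appears in any round.

L9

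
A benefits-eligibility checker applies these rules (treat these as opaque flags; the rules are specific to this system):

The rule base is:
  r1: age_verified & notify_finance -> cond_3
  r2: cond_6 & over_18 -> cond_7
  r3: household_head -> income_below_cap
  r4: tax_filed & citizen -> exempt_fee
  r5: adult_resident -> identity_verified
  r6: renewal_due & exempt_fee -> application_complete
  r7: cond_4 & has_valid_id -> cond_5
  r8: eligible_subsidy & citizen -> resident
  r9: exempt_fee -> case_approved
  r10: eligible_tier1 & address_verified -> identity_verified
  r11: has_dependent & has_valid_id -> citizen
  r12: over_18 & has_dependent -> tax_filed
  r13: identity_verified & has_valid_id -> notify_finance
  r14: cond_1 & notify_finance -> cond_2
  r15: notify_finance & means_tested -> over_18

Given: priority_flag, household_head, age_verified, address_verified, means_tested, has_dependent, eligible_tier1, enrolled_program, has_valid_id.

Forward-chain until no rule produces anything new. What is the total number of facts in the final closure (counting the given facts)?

18

Round 1 fires r3, r10, r11, giving income_below_cap, identity_verified, citizen.
Round 2 fires r13, giving notify_finance.
Round 3 fires r1, r15, giving cond_3, over_18.
Round 4 fires r12, giving tax_filed.
Round 5 fires r4, giving exempt_fee.
Round 6 fires r9, giving case_approved.
Closure: {address_verified, age_verified, case_approved, citizen, cond_3, eligible_tier1, enrolled_program, exempt_fee, has_dependent, has_valid_id, household_head, identity_verified, income_below_cap, means_tested, notify_finance, over_18, priority_flag, tax_filed} — 18 facts.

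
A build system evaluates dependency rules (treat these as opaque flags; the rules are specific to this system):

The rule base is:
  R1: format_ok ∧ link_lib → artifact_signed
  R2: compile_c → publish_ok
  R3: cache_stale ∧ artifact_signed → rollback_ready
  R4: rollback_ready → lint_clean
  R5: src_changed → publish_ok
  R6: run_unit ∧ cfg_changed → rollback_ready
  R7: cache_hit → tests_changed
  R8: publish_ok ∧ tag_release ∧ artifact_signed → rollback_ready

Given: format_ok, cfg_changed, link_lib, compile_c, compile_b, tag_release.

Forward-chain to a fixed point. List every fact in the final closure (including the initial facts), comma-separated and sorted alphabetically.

Round 1 fires R1, R2, giving artifact_signed, publish_ok.
Round 2 fires R8, giving rollback_ready.
Round 3 fires R4, giving lint_clean.

artifact_signed, cfg_changed, compile_b, compile_c, format_ok, link_lib, lint_clean, publish_ok, rollback_ready, tag_release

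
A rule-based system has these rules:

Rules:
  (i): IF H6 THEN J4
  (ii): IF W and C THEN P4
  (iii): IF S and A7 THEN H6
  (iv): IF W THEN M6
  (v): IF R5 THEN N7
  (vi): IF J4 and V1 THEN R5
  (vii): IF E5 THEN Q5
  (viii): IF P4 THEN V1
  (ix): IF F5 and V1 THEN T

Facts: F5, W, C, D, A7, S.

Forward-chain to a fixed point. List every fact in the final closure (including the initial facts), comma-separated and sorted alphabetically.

A7, C, D, F5, H6, J4, M6, N7, P4, R5, S, T, V1, W

Round 1: (ii) [IF W and C THEN P4]; (iii) [IF S and A7 THEN H6]; (iv) [IF W THEN M6]. Adds P4, H6, M6.
Round 2: (i) [IF H6 THEN J4]; (viii) [IF P4 THEN V1]. Adds J4, V1.
Round 3: (vi) [IF J4 and V1 THEN R5]; (ix) [IF F5 and V1 THEN T]. Adds R5, T.
Round 4: (v) [IF R5 THEN N7]. Adds N7.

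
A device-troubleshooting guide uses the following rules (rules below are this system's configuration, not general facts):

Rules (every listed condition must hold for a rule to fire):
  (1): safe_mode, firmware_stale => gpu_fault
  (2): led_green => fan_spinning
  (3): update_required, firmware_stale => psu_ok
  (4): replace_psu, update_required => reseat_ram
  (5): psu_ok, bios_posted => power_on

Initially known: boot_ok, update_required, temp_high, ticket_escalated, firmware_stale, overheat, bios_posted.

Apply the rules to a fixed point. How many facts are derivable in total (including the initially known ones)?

9

Round 1 — (3), derive psu_ok.
Round 2 — (5), derive power_on.
Closure: {bios_posted, boot_ok, firmware_stale, overheat, power_on, psu_ok, temp_high, ticket_escalated, update_required} — 9 facts.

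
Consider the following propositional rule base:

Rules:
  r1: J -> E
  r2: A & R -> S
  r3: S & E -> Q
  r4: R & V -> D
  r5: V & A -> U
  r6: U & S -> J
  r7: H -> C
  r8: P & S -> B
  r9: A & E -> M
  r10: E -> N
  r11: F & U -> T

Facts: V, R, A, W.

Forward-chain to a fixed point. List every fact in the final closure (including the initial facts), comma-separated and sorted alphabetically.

[1] r2 [A & R -> S]; r4 [R & V -> D]; r5 [V & A -> U]. ⇒ new: S, D, U.
[2] r6 [U & S -> J]. ⇒ new: J.
[3] r1 [J -> E]. ⇒ new: E.
[4] r3 [S & E -> Q]; r9 [A & E -> M]; r10 [E -> N]. ⇒ new: Q, M, N.

A, D, E, J, M, N, Q, R, S, U, V, W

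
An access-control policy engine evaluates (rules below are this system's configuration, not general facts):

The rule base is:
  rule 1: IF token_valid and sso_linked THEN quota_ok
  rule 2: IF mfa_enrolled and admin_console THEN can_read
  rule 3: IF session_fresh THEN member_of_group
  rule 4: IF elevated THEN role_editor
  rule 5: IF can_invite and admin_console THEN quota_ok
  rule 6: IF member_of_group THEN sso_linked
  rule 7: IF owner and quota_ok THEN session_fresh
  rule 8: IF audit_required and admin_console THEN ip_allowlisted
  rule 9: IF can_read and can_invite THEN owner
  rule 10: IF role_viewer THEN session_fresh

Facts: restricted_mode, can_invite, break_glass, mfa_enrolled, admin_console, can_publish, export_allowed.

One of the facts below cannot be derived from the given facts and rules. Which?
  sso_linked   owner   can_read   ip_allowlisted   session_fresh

ip_allowlisted

Round 1: rule 2 [IF mfa_enrolled and admin_console THEN can_read]; rule 5 [IF can_invite and admin_console THEN quota_ok]. Adds can_read, quota_ok.
Round 2: rule 9 [IF can_read and can_invite THEN owner]. Adds owner.
Round 3: rule 7 [IF owner and quota_ok THEN session_fresh]. Adds session_fresh.
Round 4: rule 3 [IF session_fresh THEN member_of_group]. Adds member_of_group.
Round 5: rule 6 [IF member_of_group THEN sso_linked]. Adds sso_linked.
Derived: session_fresh (round 3), can_read (round 1), owner (round 2), sso_linked (round 5). ip_allowlisted never appears in any round.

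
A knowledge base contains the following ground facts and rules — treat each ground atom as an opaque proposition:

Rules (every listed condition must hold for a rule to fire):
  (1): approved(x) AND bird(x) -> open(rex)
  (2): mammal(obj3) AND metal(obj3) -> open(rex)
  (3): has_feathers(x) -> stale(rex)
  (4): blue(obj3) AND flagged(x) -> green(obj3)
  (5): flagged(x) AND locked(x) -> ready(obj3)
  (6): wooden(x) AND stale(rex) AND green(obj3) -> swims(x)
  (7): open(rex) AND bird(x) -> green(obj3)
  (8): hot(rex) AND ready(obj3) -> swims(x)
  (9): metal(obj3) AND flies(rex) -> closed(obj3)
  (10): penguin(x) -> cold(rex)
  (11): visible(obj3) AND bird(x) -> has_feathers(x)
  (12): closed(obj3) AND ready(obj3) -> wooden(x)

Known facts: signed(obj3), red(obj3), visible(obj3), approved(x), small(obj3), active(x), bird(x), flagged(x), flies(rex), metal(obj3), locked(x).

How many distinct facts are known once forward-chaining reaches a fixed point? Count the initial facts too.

19

Round 1 fires (1), (5), (9), (11), giving open(rex), ready(obj3), closed(obj3), has_feathers(x).
Round 2 fires (3), (7), (12), giving stale(rex), green(obj3), wooden(x).
Round 3 fires (6), giving swims(x).
Closure: {active(x), approved(x), bird(x), closed(obj3), flagged(x), flies(rex), green(obj3), has_feathers(x), locked(x), metal(obj3), open(rex), ready(obj3), red(obj3), signed(obj3), small(obj3), stale(rex), swims(x), visible(obj3), wooden(x)} — 19 facts.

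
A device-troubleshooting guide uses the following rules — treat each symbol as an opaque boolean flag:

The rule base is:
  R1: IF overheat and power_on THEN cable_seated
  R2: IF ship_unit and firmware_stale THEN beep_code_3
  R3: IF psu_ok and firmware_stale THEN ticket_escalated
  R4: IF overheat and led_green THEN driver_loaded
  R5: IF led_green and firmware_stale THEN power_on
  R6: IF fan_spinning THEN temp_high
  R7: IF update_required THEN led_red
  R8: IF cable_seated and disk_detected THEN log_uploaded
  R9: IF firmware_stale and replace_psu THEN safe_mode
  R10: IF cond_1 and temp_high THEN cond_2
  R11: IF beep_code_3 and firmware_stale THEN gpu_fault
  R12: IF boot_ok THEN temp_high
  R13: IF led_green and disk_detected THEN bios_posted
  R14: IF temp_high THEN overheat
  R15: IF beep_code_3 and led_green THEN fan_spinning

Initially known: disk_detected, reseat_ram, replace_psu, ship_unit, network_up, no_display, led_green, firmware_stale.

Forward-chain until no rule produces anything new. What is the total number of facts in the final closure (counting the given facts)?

[1] R2 [IF ship_unit and firmware_stale THEN beep_code_3]; R5 [IF led_green and firmware_stale THEN power_on]; R9 [IF firmware_stale and replace_psu THEN safe_mode]; R13 [IF led_green and disk_detected THEN bios_posted]. ⇒ new: beep_code_3, power_on, safe_mode, bios_posted.
[2] R11 [IF beep_code_3 and firmware_stale THEN gpu_fault]; R15 [IF beep_code_3 and led_green THEN fan_spinning]. ⇒ new: gpu_fault, fan_spinning.
[3] R6 [IF fan_spinning THEN temp_high]. ⇒ new: temp_high.
[4] R14 [IF temp_high THEN overheat]. ⇒ new: overheat.
[5] R1 [IF overheat and power_on THEN cable_seated]; R4 [IF overheat and led_green THEN driver_loaded]. ⇒ new: cable_seated, driver_loaded.
[6] R8 [IF cable_seated and disk_detected THEN log_uploaded]. ⇒ new: log_uploaded.
Closure: {beep_code_3, bios_posted, cable_seated, disk_detected, driver_loaded, fan_spinning, firmware_stale, gpu_fault, led_green, log_uploaded, network_up, no_display, overheat, power_on, replace_psu, reseat_ram, safe_mode, ship_unit, temp_high} — 19 facts.

19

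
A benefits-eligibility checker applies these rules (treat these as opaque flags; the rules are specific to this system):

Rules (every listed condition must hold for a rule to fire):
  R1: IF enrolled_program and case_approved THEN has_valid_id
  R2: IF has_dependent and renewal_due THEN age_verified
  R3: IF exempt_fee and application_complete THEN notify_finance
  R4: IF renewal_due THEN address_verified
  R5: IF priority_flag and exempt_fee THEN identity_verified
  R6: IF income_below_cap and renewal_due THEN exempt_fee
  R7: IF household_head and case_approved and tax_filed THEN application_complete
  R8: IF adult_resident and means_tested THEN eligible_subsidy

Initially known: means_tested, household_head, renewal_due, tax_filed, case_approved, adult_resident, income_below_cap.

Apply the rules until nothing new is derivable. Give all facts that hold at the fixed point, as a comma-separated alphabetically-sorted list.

Round 1 — R4, R6, R7, R8, derive address_verified, exempt_fee, application_complete, eligible_subsidy.
Round 2 — R3, derive notify_finance.

address_verified, adult_resident, application_complete, case_approved, eligible_subsidy, exempt_fee, household_head, income_below_cap, means_tested, notify_finance, renewal_due, tax_filed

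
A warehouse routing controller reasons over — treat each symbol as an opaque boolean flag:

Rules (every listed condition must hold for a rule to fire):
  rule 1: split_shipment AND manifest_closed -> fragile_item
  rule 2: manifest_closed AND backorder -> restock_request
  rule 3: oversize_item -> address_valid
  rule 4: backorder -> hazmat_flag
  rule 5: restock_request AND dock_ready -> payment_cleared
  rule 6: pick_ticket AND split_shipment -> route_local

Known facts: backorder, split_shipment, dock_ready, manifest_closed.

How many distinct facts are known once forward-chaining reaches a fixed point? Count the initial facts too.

8

Round 1 — rule 1, rule 2, rule 4, derive fragile_item, restock_request, hazmat_flag.
Round 2 — rule 5, derive payment_cleared.
Closure: {backorder, dock_ready, fragile_item, hazmat_flag, manifest_closed, payment_cleared, restock_request, split_shipment} — 8 facts.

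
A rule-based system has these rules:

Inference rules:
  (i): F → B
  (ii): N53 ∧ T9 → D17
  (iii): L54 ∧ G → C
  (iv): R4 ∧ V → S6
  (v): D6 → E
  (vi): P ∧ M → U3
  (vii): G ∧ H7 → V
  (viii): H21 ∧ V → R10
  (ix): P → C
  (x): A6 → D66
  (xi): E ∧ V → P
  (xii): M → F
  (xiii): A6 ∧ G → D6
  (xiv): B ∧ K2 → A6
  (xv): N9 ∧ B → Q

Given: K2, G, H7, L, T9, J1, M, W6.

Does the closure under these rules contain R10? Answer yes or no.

Round 1: (vii) [G ∧ H7 → V]; (xii) [M → F]. Adds V, F.
Round 2: (i) [F → B]. Adds B.
Round 3: (xiv) [B ∧ K2 → A6]. Adds A6.
Round 4: (x) [A6 → D66]; (xiii) [A6 ∧ G → D6]. Adds D66, D6.
Round 5: (v) [D6 → E]. Adds E.
Round 6: (xi) [E ∧ V → P]. Adds P.
Round 7: (vi) [P ∧ M → U3]; (ix) [P → C]. Adds U3, C.
Fixed point reached. R10 is concluded only by (viii); (viii) needs H21 (never derived).

no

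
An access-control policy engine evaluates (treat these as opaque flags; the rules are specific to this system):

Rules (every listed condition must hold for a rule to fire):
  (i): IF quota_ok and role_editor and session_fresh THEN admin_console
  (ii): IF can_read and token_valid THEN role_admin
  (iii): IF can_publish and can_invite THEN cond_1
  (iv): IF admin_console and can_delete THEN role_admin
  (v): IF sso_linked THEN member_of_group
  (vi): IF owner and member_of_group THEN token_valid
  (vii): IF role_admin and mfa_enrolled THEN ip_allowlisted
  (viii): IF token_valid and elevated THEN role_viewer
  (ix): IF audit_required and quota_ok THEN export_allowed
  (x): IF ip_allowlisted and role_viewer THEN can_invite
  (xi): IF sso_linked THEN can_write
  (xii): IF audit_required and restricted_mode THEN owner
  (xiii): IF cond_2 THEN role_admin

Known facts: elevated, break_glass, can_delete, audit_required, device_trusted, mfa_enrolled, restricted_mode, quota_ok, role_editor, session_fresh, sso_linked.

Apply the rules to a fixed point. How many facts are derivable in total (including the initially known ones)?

21

[1] (i) [IF quota_ok and role_editor and session_fresh THEN admin_console]; (v) [IF sso_linked THEN member_of_group]; (ix) [IF audit_required and quota_ok THEN export_allowed]; (xi) [IF sso_linked THEN can_write]; (xii) [IF audit_required and restricted_mode THEN owner]. ⇒ new: admin_console, member_of_group, export_allowed, can_write, owner.
[2] (iv) [IF admin_console and can_delete THEN role_admin]; (vi) [IF owner and member_of_group THEN token_valid]. ⇒ new: role_admin, token_valid.
[3] (vii) [IF role_admin and mfa_enrolled THEN ip_allowlisted]; (viii) [IF token_valid and elevated THEN role_viewer]. ⇒ new: ip_allowlisted, role_viewer.
[4] (x) [IF ip_allowlisted and role_viewer THEN can_invite]. ⇒ new: can_invite.
Closure: {admin_console, audit_required, break_glass, can_delete, can_invite, can_write, device_trusted, elevated, export_allowed, ip_allowlisted, member_of_group, mfa_enrolled, owner, quota_ok, restricted_mode, role_admin, role_editor, role_viewer, session_fresh, sso_linked, token_valid} — 21 facts.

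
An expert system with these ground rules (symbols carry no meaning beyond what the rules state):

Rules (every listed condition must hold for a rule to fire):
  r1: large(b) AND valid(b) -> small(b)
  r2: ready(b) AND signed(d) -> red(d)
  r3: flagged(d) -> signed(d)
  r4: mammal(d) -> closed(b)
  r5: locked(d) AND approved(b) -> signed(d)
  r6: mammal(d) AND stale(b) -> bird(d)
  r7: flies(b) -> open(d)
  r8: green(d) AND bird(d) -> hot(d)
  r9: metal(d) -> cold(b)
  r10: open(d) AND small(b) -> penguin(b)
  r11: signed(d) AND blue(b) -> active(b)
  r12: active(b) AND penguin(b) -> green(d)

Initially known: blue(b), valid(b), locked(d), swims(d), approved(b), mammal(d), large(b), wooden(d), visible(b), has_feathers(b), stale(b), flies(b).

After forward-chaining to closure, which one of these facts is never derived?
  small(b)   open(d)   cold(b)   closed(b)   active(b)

Round 1 fires r1, r4, r5, r6, r7, giving small(b), closed(b), signed(d), bird(d), open(d).
Round 2 fires r10, r11, giving penguin(b), active(b).
Round 3 fires r12, giving green(d).
Round 4 fires r8, giving hot(d).
Derived: open(d) (round 1), small(b) (round 1), closed(b) (round 1), active(b) (round 2). cold(b) never appears in any round.

cold(b)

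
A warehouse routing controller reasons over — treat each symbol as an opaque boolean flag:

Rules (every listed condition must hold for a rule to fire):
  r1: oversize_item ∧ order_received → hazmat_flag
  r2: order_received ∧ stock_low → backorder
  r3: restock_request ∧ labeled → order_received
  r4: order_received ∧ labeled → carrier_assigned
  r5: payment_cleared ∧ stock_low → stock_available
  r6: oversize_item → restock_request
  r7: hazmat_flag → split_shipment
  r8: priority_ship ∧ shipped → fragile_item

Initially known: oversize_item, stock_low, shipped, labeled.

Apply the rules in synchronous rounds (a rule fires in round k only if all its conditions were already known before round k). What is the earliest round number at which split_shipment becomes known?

4

Round 1 fires r6, giving restock_request.
Round 2 fires r3, giving order_received.
Round 3 fires r1, r2, r4, giving hazmat_flag, backorder, carrier_assigned.
Round 4 fires r7, giving split_shipment.
split_shipment first appears in round 4.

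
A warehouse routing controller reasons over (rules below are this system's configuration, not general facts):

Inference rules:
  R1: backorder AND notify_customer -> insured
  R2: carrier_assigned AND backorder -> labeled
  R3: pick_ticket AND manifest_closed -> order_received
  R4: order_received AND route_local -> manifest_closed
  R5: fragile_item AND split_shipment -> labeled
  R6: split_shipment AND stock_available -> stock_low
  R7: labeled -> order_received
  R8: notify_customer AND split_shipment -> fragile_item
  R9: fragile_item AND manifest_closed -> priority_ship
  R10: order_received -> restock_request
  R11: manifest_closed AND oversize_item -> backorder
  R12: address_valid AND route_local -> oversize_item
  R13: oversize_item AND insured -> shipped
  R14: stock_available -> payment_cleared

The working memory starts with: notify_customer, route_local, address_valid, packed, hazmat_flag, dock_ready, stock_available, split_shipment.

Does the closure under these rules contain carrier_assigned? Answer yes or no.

no

Round 1 — R6, R8, R12, R14, derive stock_low, fragile_item, oversize_item, payment_cleared.
Round 2 — R5, derive labeled.
Round 3 — R7, derive order_received.
Round 4 — R4, R10, derive manifest_closed, restock_request.
Round 5 — R9, R11, derive priority_ship, backorder.
Round 6 — R1, derive insured.
Round 7 — R13, derive shipped.
Fixed point reached. No rule has carrier_assigned as a consequent, and it is not given.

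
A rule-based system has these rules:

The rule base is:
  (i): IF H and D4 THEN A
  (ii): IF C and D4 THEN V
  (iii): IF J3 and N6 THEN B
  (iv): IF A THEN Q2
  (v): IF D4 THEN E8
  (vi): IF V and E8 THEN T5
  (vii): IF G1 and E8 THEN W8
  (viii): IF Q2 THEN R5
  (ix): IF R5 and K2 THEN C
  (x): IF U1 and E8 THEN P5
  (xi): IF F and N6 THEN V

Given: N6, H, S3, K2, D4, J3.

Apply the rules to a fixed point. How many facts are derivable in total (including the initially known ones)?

14

Round 1: (i) [IF H and D4 THEN A]; (iii) [IF J3 and N6 THEN B]; (v) [IF D4 THEN E8]. Adds A, B, E8.
Round 2: (iv) [IF A THEN Q2]. Adds Q2.
Round 3: (viii) [IF Q2 THEN R5]. Adds R5.
Round 4: (ix) [IF R5 and K2 THEN C]. Adds C.
Round 5: (ii) [IF C and D4 THEN V]. Adds V.
Round 6: (vi) [IF V and E8 THEN T5]. Adds T5.
Closure: {A, B, C, D4, E8, H, J3, K2, N6, Q2, R5, S3, T5, V} — 14 facts.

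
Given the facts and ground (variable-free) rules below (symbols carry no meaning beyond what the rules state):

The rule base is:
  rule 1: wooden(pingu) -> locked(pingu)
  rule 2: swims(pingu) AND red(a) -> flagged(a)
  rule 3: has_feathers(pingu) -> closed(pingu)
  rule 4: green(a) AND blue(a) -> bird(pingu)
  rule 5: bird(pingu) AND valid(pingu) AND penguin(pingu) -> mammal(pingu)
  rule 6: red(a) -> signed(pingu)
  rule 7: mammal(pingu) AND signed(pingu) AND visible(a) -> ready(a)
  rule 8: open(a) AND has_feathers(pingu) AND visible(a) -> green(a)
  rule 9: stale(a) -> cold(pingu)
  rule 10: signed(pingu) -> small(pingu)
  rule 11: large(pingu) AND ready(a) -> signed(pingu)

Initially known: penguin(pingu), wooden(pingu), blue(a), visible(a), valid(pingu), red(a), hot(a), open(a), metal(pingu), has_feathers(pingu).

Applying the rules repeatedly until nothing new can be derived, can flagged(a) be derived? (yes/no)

no

Round 1 fires rule 1, rule 3, rule 6, rule 8, giving locked(pingu), closed(pingu), signed(pingu), green(a).
Round 2 fires rule 4, rule 10, giving bird(pingu), small(pingu).
Round 3 fires rule 5, giving mammal(pingu).
Round 4 fires rule 7, giving ready(a).
Fixed point reached. flagged(a) is concluded only by rule 2; rule 2 needs swims(pingu) (never derived).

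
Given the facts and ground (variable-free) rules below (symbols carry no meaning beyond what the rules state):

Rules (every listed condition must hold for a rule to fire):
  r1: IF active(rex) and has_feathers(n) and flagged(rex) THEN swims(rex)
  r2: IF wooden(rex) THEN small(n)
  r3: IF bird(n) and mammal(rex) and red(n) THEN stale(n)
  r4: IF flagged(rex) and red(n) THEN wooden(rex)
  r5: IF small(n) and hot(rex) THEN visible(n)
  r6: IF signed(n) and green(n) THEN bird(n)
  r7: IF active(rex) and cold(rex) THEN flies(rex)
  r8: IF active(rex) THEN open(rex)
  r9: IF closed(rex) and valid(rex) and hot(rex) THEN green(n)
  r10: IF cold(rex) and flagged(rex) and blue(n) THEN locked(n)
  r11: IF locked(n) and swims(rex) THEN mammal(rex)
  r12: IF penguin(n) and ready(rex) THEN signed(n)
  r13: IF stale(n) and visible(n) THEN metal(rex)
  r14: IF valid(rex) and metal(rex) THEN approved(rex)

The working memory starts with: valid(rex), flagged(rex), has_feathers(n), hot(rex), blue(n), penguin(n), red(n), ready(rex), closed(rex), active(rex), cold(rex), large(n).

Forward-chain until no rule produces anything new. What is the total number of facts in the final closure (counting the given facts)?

Round 1: r1 [IF active(rex) and has_feathers(n) and flagged(rex) THEN swims(rex)]; r4 [IF flagged(rex) and red(n) THEN wooden(rex)]; r7 [IF active(rex) and cold(rex) THEN flies(rex)]; r8 [IF active(rex) THEN open(rex)]; r9 [IF closed(rex) and valid(rex) and hot(rex) THEN green(n)]; r10 [IF cold(rex) and flagged(rex) and blue(n) THEN locked(n)]; r12 [IF penguin(n) and ready(rex) THEN signed(n)]. Adds swims(rex), wooden(rex), flies(rex), open(rex), green(n), locked(n), signed(n).
Round 2: r2 [IF wooden(rex) THEN small(n)]; r6 [IF signed(n) and green(n) THEN bird(n)]; r11 [IF locked(n) and swims(rex) THEN mammal(rex)]. Adds small(n), bird(n), mammal(rex).
Round 3: r3 [IF bird(n) and mammal(rex) and red(n) THEN stale(n)]; r5 [IF small(n) and hot(rex) THEN visible(n)]. Adds stale(n), visible(n).
Round 4: r13 [IF stale(n) and visible(n) THEN metal(rex)]. Adds metal(rex).
Round 5: r14 [IF valid(rex) and metal(rex) THEN approved(rex)]. Adds approved(rex).
Closure: {active(rex), approved(rex), bird(n), blue(n), closed(rex), cold(rex), flagged(rex), flies(rex), green(n), has_feathers(n), hot(rex), large(n), locked(n), mammal(rex), metal(rex), open(rex), penguin(n), ready(rex), red(n), signed(n), small(n), stale(n), swims(rex), valid(rex), visible(n), wooden(rex)} — 26 facts.

26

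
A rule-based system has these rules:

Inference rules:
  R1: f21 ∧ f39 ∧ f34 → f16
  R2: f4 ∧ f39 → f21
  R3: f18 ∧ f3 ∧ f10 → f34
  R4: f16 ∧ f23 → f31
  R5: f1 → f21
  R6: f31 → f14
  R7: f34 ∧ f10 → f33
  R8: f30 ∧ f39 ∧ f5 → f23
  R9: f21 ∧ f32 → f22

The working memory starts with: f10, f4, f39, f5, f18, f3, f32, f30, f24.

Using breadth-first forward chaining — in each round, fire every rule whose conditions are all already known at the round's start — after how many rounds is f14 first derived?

4

[1] R2 [f4 ∧ f39 → f21]; R3 [f18 ∧ f3 ∧ f10 → f34]; R8 [f30 ∧ f39 ∧ f5 → f23]. ⇒ new: f21, f34, f23.
[2] R1 [f21 ∧ f39 ∧ f34 → f16]; R7 [f34 ∧ f10 → f33]; R9 [f21 ∧ f32 → f22]. ⇒ new: f16, f33, f22.
[3] R4 [f16 ∧ f23 → f31]. ⇒ new: f31.
[4] R6 [f31 → f14]. ⇒ new: f14.
f14 first appears in round 4.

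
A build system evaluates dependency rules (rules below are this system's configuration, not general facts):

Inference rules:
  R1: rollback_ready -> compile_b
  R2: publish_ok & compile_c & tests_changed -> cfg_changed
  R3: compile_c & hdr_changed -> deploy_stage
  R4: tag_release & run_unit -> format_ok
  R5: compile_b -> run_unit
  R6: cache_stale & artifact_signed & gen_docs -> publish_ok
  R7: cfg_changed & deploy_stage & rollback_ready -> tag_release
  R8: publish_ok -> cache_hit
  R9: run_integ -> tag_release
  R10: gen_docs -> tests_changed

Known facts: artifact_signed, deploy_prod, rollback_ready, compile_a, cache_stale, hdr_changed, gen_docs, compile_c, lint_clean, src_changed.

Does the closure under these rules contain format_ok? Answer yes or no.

yes

Round 1 — R1, R3, R6, R10, derive compile_b, deploy_stage, publish_ok, tests_changed.
Round 2 — R2, R5, R8, derive cfg_changed, run_unit, cache_hit.
Round 3 — R7, derive tag_release.
Round 4 — R4, derive format_ok.
format_ok appears in round 4, so it is derivable.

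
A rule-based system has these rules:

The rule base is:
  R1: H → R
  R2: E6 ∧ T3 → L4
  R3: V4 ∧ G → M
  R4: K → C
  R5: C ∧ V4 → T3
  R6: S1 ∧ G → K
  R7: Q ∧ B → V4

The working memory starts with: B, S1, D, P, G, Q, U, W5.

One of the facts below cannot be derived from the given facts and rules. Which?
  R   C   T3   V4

Round 1: R6 [S1 ∧ G → K]; R7 [Q ∧ B → V4]. Adds K, V4.
Round 2: R3 [V4 ∧ G → M]; R4 [K → C]. Adds M, C.
Round 3: R5 [C ∧ V4 → T3]. Adds T3.
Derived: T3 (round 3), C (round 2), V4 (round 1). R never appears in any round.

R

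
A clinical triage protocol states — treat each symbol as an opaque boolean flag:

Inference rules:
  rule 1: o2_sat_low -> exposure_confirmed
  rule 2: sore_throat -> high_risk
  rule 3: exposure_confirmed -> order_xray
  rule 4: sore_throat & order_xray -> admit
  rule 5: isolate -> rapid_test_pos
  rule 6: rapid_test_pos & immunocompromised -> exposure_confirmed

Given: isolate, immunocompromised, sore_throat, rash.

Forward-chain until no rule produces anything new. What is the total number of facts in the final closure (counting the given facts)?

[1] rule 2 [sore_throat -> high_risk]; rule 5 [isolate -> rapid_test_pos]. ⇒ new: high_risk, rapid_test_pos.
[2] rule 6 [rapid_test_pos & immunocompromised -> exposure_confirmed]. ⇒ new: exposure_confirmed.
[3] rule 3 [exposure_confirmed -> order_xray]. ⇒ new: order_xray.
[4] rule 4 [sore_throat & order_xray -> admit]. ⇒ new: admit.
Closure: {admit, exposure_confirmed, high_risk, immunocompromised, isolate, order_xray, rapid_test_pos, rash, sore_throat} — 9 facts.

9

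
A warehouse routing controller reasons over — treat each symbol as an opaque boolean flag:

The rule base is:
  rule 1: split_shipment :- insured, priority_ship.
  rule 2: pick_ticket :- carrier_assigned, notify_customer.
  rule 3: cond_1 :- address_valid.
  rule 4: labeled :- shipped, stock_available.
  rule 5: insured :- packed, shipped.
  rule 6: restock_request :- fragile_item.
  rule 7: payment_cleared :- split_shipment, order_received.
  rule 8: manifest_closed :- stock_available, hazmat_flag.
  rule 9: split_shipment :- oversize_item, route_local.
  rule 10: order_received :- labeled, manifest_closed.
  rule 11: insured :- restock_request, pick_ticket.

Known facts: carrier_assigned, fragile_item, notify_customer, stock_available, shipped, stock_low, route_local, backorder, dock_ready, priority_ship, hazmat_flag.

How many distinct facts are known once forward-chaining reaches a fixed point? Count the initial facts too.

19

[1] rule 2 [pick_ticket :- carrier_assigned, notify_customer.]; rule 4 [labeled :- shipped, stock_available.]; rule 6 [restock_request :- fragile_item.]; rule 8 [manifest_closed :- stock_available, hazmat_flag.]. ⇒ new: pick_ticket, labeled, restock_request, manifest_closed.
[2] rule 10 [order_received :- labeled, manifest_closed.]; rule 11 [insured :- restock_request, pick_ticket.]. ⇒ new: order_received, insured.
[3] rule 1 [split_shipment :- insured, priority_ship.]. ⇒ new: split_shipment.
[4] rule 7 [payment_cleared :- split_shipment, order_received.]. ⇒ new: payment_cleared.
Closure: {backorder, carrier_assigned, dock_ready, fragile_item, hazmat_flag, insured, labeled, manifest_closed, notify_customer, order_received, payment_cleared, pick_ticket, priority_ship, restock_request, route_local, shipped, split_shipment, stock_available, stock_low} — 19 facts.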